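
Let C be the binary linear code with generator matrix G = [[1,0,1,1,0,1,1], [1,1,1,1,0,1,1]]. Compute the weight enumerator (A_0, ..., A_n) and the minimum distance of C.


Weight distribution: A_0 = 1, A_1 = 1, A_5 = 1, A_6 = 1. Minimum distance d = 1.

Enumerate all 2^2 = 4 messages m ∈ F_2^2.
For each, compute codeword c = mG in F_2^7, then tally its weight.
  m = 00 → c = 0000000, weight = 0.
  m = 10 → c = 1011011, weight = 5.
  m = 01 → c = 1111011, weight = 6.
  m = 11 → c = 0100000, weight = 1.
Tally weights:
  weight 0: 1 codewords.
  weight 1: 1 codewords.
  weight 5: 1 codewords.
  weight 6: 1 codewords.
Minimum distance d = smallest w > 0 with A_w > 0 = 1.
Sanity: Σ A_w = 4 = 2^2 = 4 ✓.


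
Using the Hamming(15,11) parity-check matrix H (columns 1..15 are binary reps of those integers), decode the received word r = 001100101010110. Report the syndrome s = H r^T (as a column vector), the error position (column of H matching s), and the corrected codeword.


s = (0, 0, 0, 1)^T, error position = 1, corrected codeword c = 101100101010110

Compute s = H r^T mod 2 one row at a time:
  s_1 = 0 + 1 + 0 + 1 + 0 + 1 + 1 + 0 = 4 ≡ 0 (mod 2).
  s_2 = 1 + 0 + 0 + 1 + 0 + 1 + 1 + 0 = 4 ≡ 0 (mod 2).
  s_3 = 0 + 1 + 0 + 1 + 0 + 1 + 1 + 0 = 4 ≡ 0 (mod 2).
  s_4 = 0 + 1 + 0 + 1 + 1 + 1 + 1 + 0 = 5 ≡ 1 (mod 2).
s = (0, 0, 0, 1)^T — this equals column 1 of H (binary 0001), so error is at position 1.
Correct: flip bit 1 of r = 001100101010110 to get c = 101100101010110.


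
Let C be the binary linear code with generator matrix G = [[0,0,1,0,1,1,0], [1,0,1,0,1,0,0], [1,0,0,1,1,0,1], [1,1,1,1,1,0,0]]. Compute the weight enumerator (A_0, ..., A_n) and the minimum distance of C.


Weight distribution: A_0 = 1, A_2 = 2, A_3 = 4, A_4 = 5, A_5 = 4. Minimum distance d = 2.

Enumerate all 2^4 = 16 messages m ∈ F_2^4.
For each, compute codeword c = mG in F_2^7, then tally its weight.
  m = 0000 → c = 0000000, weight = 0.
  m = 1000 → c = 0010110, weight = 3.
  m = 0100 → c = 1010100, weight = 3.
  m = 1100 → c = 1000010, weight = 2.
  m = 0010 → c = 1001101, weight = 4.
  m = 1010 → c = 1011011, weight = 5.
  m = 0110 → c = 0011001, weight = 3.
  m = 1110 → c = 0001111, weight = 4.
  m = 0001 → c = 1111100, weight = 5.
  m = 1001 → c = 1101010, weight = 4.
  m = 0101 → c = 0101000, weight = 2.
  m = 1101 → c = 0111110, weight = 5.
  m = 0011 → c = 0110001, weight = 3.
  m = 1011 → c = 0100111, weight = 4.
  m = 0111 → c = 1100101, weight = 4.
  m = 1111 → c = 1110011, weight = 5.
Tally weights:
  weight 0: 1 codewords.
  weight 2: 2 codewords.
  weight 3: 4 codewords.
  weight 4: 5 codewords.
  weight 5: 4 codewords.
Minimum distance d = smallest w > 0 with A_w > 0 = 2.
Sanity: Σ A_w = 16 = 2^4 = 16 ✓.


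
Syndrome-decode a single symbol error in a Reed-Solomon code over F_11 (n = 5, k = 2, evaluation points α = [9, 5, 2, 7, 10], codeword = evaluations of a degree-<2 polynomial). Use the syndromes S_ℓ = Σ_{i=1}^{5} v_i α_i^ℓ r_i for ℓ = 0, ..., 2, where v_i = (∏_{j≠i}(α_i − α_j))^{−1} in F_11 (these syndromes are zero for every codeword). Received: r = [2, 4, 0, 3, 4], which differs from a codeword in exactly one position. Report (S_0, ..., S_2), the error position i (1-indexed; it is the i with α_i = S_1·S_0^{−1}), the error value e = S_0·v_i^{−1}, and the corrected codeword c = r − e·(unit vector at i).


S = (3, 8, 3), error at position 5, error magnitude e = 8, c = [2, 4, 0, 3, 7].

Step 1: column multipliers v_i = (∏_{j≠i}(α_i − α_j))^{−1} mod 11.
  i = 1 (α = 9): (9−5)(9−2)(9−7)(9−10) = 4·7·2·(−1) = −56 ≡ 10, so v_1 = 10^{−1} = 10 (mod 11).
  i = 2 (α = 5): (5−9)(5−2)(5−7)(5−10) = (−4)·3·(−2)·(−5) = −120 ≡ 1, so v_2 = 1^{−1} = 1 (mod 11).
  i = 3 (α = 2): (2−9)(2−5)(2−7)(2−10) = (−7)·(−3)·(−5)·(−8) = 840 ≡ 4, so v_3 = 4^{−1} = 3 (mod 11).
  i = 4 (α = 7): (7−9)(7−5)(7−2)(7−10) = (−2)·2·5·(−3) = 60 ≡ 5, so v_4 = 5^{−1} = 9 (mod 11).
  i = 5 (α = 10): (10−9)(10−5)(10−2)(10−7) = 1·5·8·3 = 120 ≡ 10, so v_5 = 10^{−1} = 10 (mod 11).
  v = [10, 1, 3, 9, 10].
Step 2: syndromes of r = [2, 4, 0, 3, 4] (all sums mod 11).
  S_0 = Σ v_i r_i = 10·2 + 1·4 + 3·0 + 9·3 + 10·4 = 91 ≡ 3.
  S_1 = Σ v_i α_i r_i = 10·9·2 + 1·5·4 + 3·2·0 + 9·7·3 + 10·10·4 = 789 ≡ 8.
  α_i^2 mod 11 = [4, 3, 4, 5, 1].
  S_2 = Σ v_i α_i^2 r_i = 10·4·2 + 1·3·4 + 3·4·0 + 9·5·3 + 10·1·4 = 267 ≡ 3.
  S = (3, 8, 3) ≠ 0, so r is not a codeword (an error is present).
Step 3: locate the error. For a single error e at position i, S_ℓ = v_i·e·α_i^ℓ, so α_err = S_1/S_0.
  S_0^{−1} = 3^{−1} = 4 (mod 11), so α_err = 8·4 = 32 ≡ 10 = α_5. Error position i = 5.
  Consistency check: S_2/S_1 = 3·7 = 21 ≡ 10 = α_err ✓ (single-error assumption holds).
Step 4: error magnitude e = S_0/v_5 = S_0·∏_{j≠5}(α_5 − α_j) = 3·10 = 30 ≡ 8 (mod 11).
Step 5: correct position 5: c_5 = r_5 − e = 4 − 8 ≡ 7 (mod 11). Hence c = [2, 4, 0, 3, 7].
  Check: interpolating c through the α_i gives m(x) = 1 + 5·x (degree < 2) with m(α_i) = c_i for every i, so c is indeed a codeword.


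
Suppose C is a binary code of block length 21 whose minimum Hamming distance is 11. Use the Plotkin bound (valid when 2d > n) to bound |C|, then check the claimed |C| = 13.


Plotkin bound M ≤ 22; given |C| = 13 ≤ bound (satisfied).

Check applicability: 2d = 22, n = 21.
2d − n = 1 > 0, so Plotkin applies.
Compute d/(2d−n) = 11/1 ≈ 11.0000.
⌊d/(2d−n)⌋ = 11.
Plotkin bound: M ≤ 2·11 = 22.
Given |C| = 13, check: satisfied.
This |C| is below the Plotkin bound.


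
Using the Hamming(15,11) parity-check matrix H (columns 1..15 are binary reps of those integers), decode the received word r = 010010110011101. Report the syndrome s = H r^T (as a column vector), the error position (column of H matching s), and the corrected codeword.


s = (1, 1, 0, 1)^T, error position = 13, corrected codeword c = 010010110011001

Compute s = H r^T mod 2 one row at a time:
  s_1 = 1 + 0 + 0 + 1 + 1 + 1 + 0 + 1 = 5 ≡ 1 (mod 2).
  s_2 = 0 + 1 + 0 + 1 + 1 + 1 + 0 + 1 = 5 ≡ 1 (mod 2).
  s_3 = 1 + 0 + 0 + 1 + 0 + 1 + 0 + 1 = 4 ≡ 0 (mod 2).
  s_4 = 0 + 0 + 1 + 1 + 0 + 1 + 1 + 1 = 5 ≡ 1 (mod 2).
s = (1, 1, 0, 1)^T — this equals column 13 of H (binary 1101), so error is at position 13.
Correct: flip bit 13 of r = 010010110011101 to get c = 010010110011001.


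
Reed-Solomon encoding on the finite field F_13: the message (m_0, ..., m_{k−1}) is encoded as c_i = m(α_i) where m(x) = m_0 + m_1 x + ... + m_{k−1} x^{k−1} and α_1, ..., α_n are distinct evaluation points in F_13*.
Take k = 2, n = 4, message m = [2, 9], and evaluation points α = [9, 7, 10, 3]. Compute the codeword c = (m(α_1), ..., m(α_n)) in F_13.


c = [5, 0, 1, 3]

Message polynomial: m(x) = 2 + 9·x (mod 13).
For each evaluation point α_i, compute m(α_i) mod 13:
  α_1 = 9: Horner steps 9 → 5, so m(9) = 5.
  α_2 = 7: Horner steps 9 → 0, so m(7) = 0.
  α_3 = 10: Horner steps 9 → 1, so m(10) = 1.
  α_4 = 3: Horner steps 9 → 3, so m(3) = 3.
Codeword c = [5, 0, 1, 3] ∈ F_13^4.


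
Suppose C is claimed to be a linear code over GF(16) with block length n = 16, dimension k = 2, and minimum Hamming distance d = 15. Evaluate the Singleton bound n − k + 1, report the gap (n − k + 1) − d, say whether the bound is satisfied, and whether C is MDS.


Singleton RHS = n − k + 1 = 15, slack = 0, bound satisfied, MDS.

Singleton bound: d ≤ n − k + 1.
Here n = 16, k = 2, so n − k + 1 = 15.
Given d = 15, check d ≤ 15: YES.
Slack = (n − k + 1) − d = 0.
The code is MDS (slack = 0).
Description: the claimed parameters are [16, 2, 15]_16; such a code would be MDS (meets Singleton bound).


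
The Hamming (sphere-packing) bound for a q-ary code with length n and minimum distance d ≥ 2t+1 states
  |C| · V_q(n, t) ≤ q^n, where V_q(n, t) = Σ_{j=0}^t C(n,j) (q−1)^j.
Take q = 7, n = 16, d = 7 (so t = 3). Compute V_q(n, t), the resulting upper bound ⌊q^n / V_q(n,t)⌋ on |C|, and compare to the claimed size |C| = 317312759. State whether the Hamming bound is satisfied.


V_q(n, t) = 125377, q^n = 33232930569601, Hamming bound = 265064011, |C| = 317312759 > bound (violated).

Step 1: Compute V_q(n, t) = Σ_{j=0}^3 C(n, j) (q−1)^j.
  j = 0: C(16,0)·(6)^0 = 1·1 = 1.
  j = 1: C(16,1)·(6)^1 = 16·6 = 96.
  j = 2: C(16,2)·(6)^2 = 120·36 = 4320.
  j = 3: C(16,3)·(6)^3 = 560·216 = 120960.
  V_q(n, t) = 1 + 96 + 4320 + 120960 = 125377.
Step 2: q^n = 7^16 = 33232930569601.
Step 3: Hamming bound ⌊q^n / V_q(n,t)⌋ = ⌊33232930569601/125377⌋ = 265064011.
Step 4: Compare |C| = 317312759 to 265064011: violated.
The claimed |C| lies above the Hamming bound, so no 7-ary code of length 16 with d ≥ 7 can have 317312759 codewords.


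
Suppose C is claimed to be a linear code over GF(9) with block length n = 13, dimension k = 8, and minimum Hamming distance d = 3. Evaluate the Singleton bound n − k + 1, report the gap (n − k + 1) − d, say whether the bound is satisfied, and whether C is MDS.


Singleton RHS = n − k + 1 = 6, slack = 3, bound satisfied, not MDS.

Singleton bound: d ≤ n − k + 1.
Here n = 13, k = 8, so n − k + 1 = 6.
Given d = 3, check d ≤ 6: YES.
Slack = (n − k + 1) − d = 3.
The code is NOT MDS (slack = 3 > 0).
Description: the claimed parameters are [13, 8, 3]_9; such a code would be non-MDS.


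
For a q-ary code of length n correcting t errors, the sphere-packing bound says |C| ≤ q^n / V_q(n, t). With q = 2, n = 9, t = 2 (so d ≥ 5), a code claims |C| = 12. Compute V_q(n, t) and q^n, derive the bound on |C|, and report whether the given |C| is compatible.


V_q(n, t) = 46, q^n = 512, Hamming bound = 11, |C| = 12 > bound (violated).

Step 1: Compute V_q(n, t) = Σ_{j=0}^2 C(n, j) (q−1)^j.
  j = 0: C(9,0)·(1)^0 = 1·1 = 1.
  j = 1: C(9,1)·(1)^1 = 9·1 = 9.
  j = 2: C(9,2)·(1)^2 = 36·1 = 36.
  V_q(n, t) = 1 + 9 + 36 = 46.
Step 2: q^n = 2^9 = 512.
Step 3: Hamming bound ⌊q^n / V_q(n,t)⌋ = ⌊512/46⌋ = 11.
Step 4: Compare |C| = 12 to 11: violated.
The claimed |C| lies above the Hamming bound, so no 2-ary code of length 9 with d ≥ 5 can have 12 codewords.


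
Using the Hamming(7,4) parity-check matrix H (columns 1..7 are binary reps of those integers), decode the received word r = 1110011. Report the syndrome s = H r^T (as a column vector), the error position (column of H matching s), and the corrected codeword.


s = (0, 0, 1)^T, error position = 1, corrected codeword c = 0110011

Compute s = H r^T mod 2 one row at a time:
  s_1 = 0 + 0 + 1 + 1 = 2 ≡ 0 (mod 2).
  s_2 = 1 + 1 + 1 + 1 = 4 ≡ 0 (mod 2).
  s_3 = 1 + 1 + 0 + 1 = 3 ≡ 1 (mod 2).
s = (0, 0, 1)^T — this equals column 1 of H (binary 001), so error is at position 1.
Correct: flip bit 1 of r = 1110011 to get c = 0110011.


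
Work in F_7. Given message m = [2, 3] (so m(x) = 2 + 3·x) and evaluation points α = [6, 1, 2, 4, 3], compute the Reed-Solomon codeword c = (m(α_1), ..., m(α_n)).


c = [6, 5, 1, 0, 4]

Message polynomial: m(x) = 2 + 3·x (mod 7).
For each evaluation point α_i, compute m(α_i) mod 7:
  α_1 = 6: Horner steps 3 → 6, so m(6) = 6.
  α_2 = 1: Horner steps 3 → 5, so m(1) = 5.
  α_3 = 2: Horner steps 3 → 1, so m(2) = 1.
  α_4 = 4: Horner steps 3 → 0, so m(4) = 0.
  α_5 = 3: Horner steps 3 → 4, so m(3) = 4.
Codeword c = [6, 5, 1, 0, 4] ∈ F_7^5.


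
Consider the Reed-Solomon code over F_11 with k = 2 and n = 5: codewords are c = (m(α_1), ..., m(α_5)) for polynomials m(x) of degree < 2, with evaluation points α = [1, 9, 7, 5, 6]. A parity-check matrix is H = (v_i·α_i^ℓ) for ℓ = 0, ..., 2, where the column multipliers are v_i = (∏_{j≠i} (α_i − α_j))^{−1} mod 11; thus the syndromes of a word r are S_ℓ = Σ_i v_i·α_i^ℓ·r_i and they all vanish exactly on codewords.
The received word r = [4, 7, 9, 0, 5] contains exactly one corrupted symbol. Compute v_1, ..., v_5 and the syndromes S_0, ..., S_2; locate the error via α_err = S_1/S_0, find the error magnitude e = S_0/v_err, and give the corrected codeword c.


S = (7, 9, 10), error at position 5, error magnitude e = 6, c = [4, 7, 9, 0, 10].

Step 1: column multipliers v_i = (∏_{j≠i}(α_i − α_j))^{−1} mod 11.
  i = 1 (α = 1): (1−9)(1−7)(1−5)(1−6) = (−8)·(−6)·(−4)·(−5) = 960 ≡ 3, so v_1 = 3^{−1} = 4 (mod 11).
  i = 2 (α = 9): (9−1)(9−7)(9−5)(9−6) = 8·2·4·3 = 192 ≡ 5, so v_2 = 5^{−1} = 9 (mod 11).
  i = 3 (α = 7): (7−1)(7−9)(7−5)(7−6) = 6·(−2)·2·1 = −24 ≡ 9, so v_3 = 9^{−1} = 5 (mod 11).
  i = 4 (α = 5): (5−1)(5−9)(5−7)(5−6) = 4·(−4)·(−2)·(−1) = −32 ≡ 1, so v_4 = 1^{−1} = 1 (mod 11).
  i = 5 (α = 6): (6−1)(6−9)(6−7)(6−5) = 5·(−3)·(−1)·1 = 15 ≡ 4, so v_5 = 4^{−1} = 3 (mod 11).
  v = [4, 9, 5, 1, 3].
Step 2: syndromes of r = [4, 7, 9, 0, 5] (all sums mod 11).
  S_0 = Σ v_i r_i = 4·4 + 9·7 + 5·9 + 1·0 + 3·5 = 139 ≡ 7.
  S_1 = Σ v_i α_i r_i = 4·1·4 + 9·9·7 + 5·7·9 + 1·5·0 + 3·6·5 = 988 ≡ 9.
  α_i^2 mod 11 = [1, 4, 5, 3, 3].
  S_2 = Σ v_i α_i^2 r_i = 4·1·4 + 9·4·7 + 5·5·9 + 1·3·0 + 3·3·5 = 538 ≡ 10.
  S = (7, 9, 10) ≠ 0, so r is not a codeword (an error is present).
Step 3: locate the error. For a single error e at position i, S_ℓ = v_i·e·α_i^ℓ, so α_err = S_1/S_0.
  S_0^{−1} = 7^{−1} = 8 (mod 11), so α_err = 9·8 = 72 ≡ 6 = α_5. Error position i = 5.
  Consistency check: S_2/S_1 = 10·5 = 50 ≡ 6 = α_err ✓ (single-error assumption holds).
Step 4: error magnitude e = S_0/v_5 = S_0·∏_{j≠5}(α_5 − α_j) = 7·4 = 28 ≡ 6 (mod 11).
Step 5: correct position 5: c_5 = r_5 − e = 5 − 6 ≡ 10 (mod 11). Hence c = [4, 7, 9, 0, 10].
  Check: interpolating c through the α_i gives m(x) = 5 + 10·x (degree < 2) with m(α_i) = c_i for every i, so c is indeed a codeword.


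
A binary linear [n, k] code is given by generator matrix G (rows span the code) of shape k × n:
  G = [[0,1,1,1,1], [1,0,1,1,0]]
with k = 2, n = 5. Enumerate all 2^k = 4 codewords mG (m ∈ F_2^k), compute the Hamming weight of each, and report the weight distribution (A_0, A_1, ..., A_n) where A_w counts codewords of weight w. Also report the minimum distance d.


Weight distribution: A_0 = 1, A_3 = 2, A_4 = 1. Minimum distance d = 3.

Enumerate all 2^2 = 4 messages m ∈ F_2^2.
For each, compute codeword c = mG in F_2^5, then tally its weight.
  m = 00 → c = 00000, weight = 0.
  m = 10 → c = 01111, weight = 4.
  m = 01 → c = 10110, weight = 3.
  m = 11 → c = 11001, weight = 3.
Tally weights:
  weight 0: 1 codewords.
  weight 3: 2 codewords.
  weight 4: 1 codewords.
Minimum distance d = smallest w > 0 with A_w > 0 = 3.
Sanity: Σ A_w = 4 = 2^2 = 4 ✓.


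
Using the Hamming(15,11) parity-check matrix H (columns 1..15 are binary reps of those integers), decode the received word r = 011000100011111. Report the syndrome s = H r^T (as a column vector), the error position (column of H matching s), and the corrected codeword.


s = (1, 1, 0, 1)^T, error position = 13, corrected codeword c = 011000100011011

Compute s = H r^T mod 2 one row at a time:
  s_1 = 0 + 0 + 0 + 1 + 1 + 1 + 1 + 1 = 5 ≡ 1 (mod 2).
  s_2 = 0 + 0 + 0 + 1 + 1 + 1 + 1 + 1 = 5 ≡ 1 (mod 2).
  s_3 = 1 + 1 + 0 + 1 + 0 + 1 + 1 + 1 = 6 ≡ 0 (mod 2).
  s_4 = 0 + 1 + 0 + 1 + 0 + 1 + 1 + 1 = 5 ≡ 1 (mod 2).
s = (1, 1, 0, 1)^T — this equals column 13 of H (binary 1101), so error is at position 13.
Correct: flip bit 13 of r = 011000100011111 to get c = 011000100011011.


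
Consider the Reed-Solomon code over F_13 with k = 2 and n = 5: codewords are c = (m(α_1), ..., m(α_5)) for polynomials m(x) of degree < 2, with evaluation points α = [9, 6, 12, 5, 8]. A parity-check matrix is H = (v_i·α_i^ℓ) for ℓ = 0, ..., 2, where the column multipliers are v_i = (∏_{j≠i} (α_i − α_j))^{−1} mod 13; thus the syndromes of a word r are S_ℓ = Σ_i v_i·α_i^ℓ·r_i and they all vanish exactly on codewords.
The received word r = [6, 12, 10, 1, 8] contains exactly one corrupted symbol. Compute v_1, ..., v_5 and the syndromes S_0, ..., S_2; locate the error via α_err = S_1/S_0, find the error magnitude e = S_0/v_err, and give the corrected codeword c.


S = (1, 12, 1), error at position 3, error magnitude e = 10, c = [6, 12, 0, 1, 8].

Step 1: column multipliers v_i = (∏_{j≠i}(α_i − α_j))^{−1} mod 13.
  i = 1 (α = 9): (9−6)(9−12)(9−5)(9−8) = 3·(−3)·4·1 = −36 ≡ 3, so v_1 = 3^{−1} = 9 (mod 13).
  i = 2 (α = 6): (6−9)(6−12)(6−5)(6−8) = (−3)·(−6)·1·(−2) = −36 ≡ 3, so v_2 = 3^{−1} = 9 (mod 13).
  i = 3 (α = 12): (12−9)(12−6)(12−5)(12−8) = 3·6·7·4 = 504 ≡ 10, so v_3 = 10^{−1} = 4 (mod 13).
  i = 4 (α = 5): (5−9)(5−6)(5−12)(5−8) = (−4)·(−1)·(−7)·(−3) = 84 ≡ 6, so v_4 = 6^{−1} = 11 (mod 13).
  i = 5 (α = 8): (8−9)(8−6)(8−12)(8−5) = (−1)·2·(−4)·3 = 24 ≡ 11, so v_5 = 11^{−1} = 6 (mod 13).
  v = [9, 9, 4, 11, 6].
Step 2: syndromes of r = [6, 12, 10, 1, 8] (all sums mod 13).
  S_0 = Σ v_i r_i = 9·6 + 9·12 + 4·10 + 11·1 + 6·8 = 261 ≡ 1.
  S_1 = Σ v_i α_i r_i = 9·9·6 + 9·6·12 + 4·12·10 + 11·5·1 + 6·8·8 = 2053 ≡ 12.
  α_i^2 mod 13 = [3, 10, 1, 12, 12].
  S_2 = Σ v_i α_i^2 r_i = 9·3·6 + 9·10·12 + 4·1·10 + 11·12·1 + 6·12·8 = 1990 ≡ 1.
  S = (1, 12, 1) ≠ 0, so r is not a codeword (an error is present).
Step 3: locate the error. For a single error e at position i, S_ℓ = v_i·e·α_i^ℓ, so α_err = S_1/S_0.
  S_0^{−1} = 1^{−1} = 1 (mod 13), so α_err = 12·1 = 12 ≡ 12 = α_3. Error position i = 3.
  Consistency check: S_2/S_1 = 1·12 = 12 ≡ 12 = α_err ✓ (single-error assumption holds).
Step 4: error magnitude e = S_0/v_3 = S_0·∏_{j≠3}(α_3 − α_j) = 1·10 = 10 ≡ 10 (mod 13).
Step 5: correct position 3: c_3 = r_3 − e = 10 − 10 ≡ 0 (mod 13). Hence c = [6, 12, 0, 1, 8].
  Check: interpolating c through the α_i gives m(x) = 11 + 11·x (degree < 2) with m(α_i) = c_i for every i, so c is indeed a codeword.


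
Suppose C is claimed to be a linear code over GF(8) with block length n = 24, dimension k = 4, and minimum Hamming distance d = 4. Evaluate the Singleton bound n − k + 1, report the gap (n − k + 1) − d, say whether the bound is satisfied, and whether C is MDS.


Singleton RHS = n − k + 1 = 21, slack = 17, bound satisfied, not MDS.

Singleton bound: d ≤ n − k + 1.
Here n = 24, k = 4, so n − k + 1 = 21.
Given d = 4, check d ≤ 21: YES.
Slack = (n − k + 1) − d = 17.
The code is NOT MDS (slack = 17 > 0).
Description: the claimed parameters are [24, 4, 4]_8; such a code would be non-MDS.


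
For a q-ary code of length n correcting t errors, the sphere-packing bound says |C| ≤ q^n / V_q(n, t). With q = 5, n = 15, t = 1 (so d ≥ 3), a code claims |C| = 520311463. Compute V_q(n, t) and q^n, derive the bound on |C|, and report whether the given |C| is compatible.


V_q(n, t) = 61, q^n = 30517578125, Hamming bound = 500288165, |C| = 520311463 > bound (violated).

Step 1: Compute V_q(n, t) = Σ_{j=0}^1 C(n, j) (q−1)^j.
  j = 0: C(15,0)·(4)^0 = 1·1 = 1.
  j = 1: C(15,1)·(4)^1 = 15·4 = 60.
  V_q(n, t) = 1 + 60 = 61.
Step 2: q^n = 5^15 = 30517578125.
Step 3: Hamming bound ⌊q^n / V_q(n,t)⌋ = ⌊30517578125/61⌋ = 500288165.
Step 4: Compare |C| = 520311463 to 500288165: violated.
The claimed |C| lies above the Hamming bound, so no 5-ary code of length 15 with d ≥ 3 can have 520311463 codewords.


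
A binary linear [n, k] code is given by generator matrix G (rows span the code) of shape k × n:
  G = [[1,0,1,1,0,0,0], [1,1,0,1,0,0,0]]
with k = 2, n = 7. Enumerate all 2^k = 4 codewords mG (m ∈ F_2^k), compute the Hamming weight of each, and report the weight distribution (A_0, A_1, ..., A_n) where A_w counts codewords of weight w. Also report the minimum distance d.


Weight distribution: A_0 = 1, A_2 = 1, A_3 = 2. Minimum distance d = 2.

Enumerate all 2^2 = 4 messages m ∈ F_2^2.
For each, compute codeword c = mG in F_2^7, then tally its weight.
  m = 00 → c = 0000000, weight = 0.
  m = 10 → c = 1011000, weight = 3.
  m = 01 → c = 1101000, weight = 3.
  m = 11 → c = 0110000, weight = 2.
Tally weights:
  weight 0: 1 codewords.
  weight 2: 1 codewords.
  weight 3: 2 codewords.
Minimum distance d = smallest w > 0 with A_w > 0 = 2.
Sanity: Σ A_w = 4 = 2^2 = 4 ✓.


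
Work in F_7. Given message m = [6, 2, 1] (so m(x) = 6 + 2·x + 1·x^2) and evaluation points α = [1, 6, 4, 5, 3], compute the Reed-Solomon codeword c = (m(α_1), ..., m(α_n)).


c = [2, 5, 2, 6, 0]

Message polynomial: m(x) = 6 + 2·x + 1·x^2 (mod 7).
For each evaluation point α_i, compute m(α_i) mod 7:
  α_1 = 1: Horner steps 1 → 3 → 2, so m(1) = 2.
  α_2 = 6: Horner steps 1 → 1 → 5, so m(6) = 5.
  α_3 = 4: Horner steps 1 → 6 → 2, so m(4) = 2.
  α_4 = 5: Horner steps 1 → 0 → 6, so m(5) = 6.
  α_5 = 3: Horner steps 1 → 5 → 0, so m(3) = 0.
Codeword c = [2, 5, 2, 6, 0] ∈ F_7^5.


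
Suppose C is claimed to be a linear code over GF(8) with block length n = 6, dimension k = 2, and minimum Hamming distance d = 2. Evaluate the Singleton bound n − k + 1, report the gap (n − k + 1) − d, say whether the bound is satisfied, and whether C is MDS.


Singleton RHS = n − k + 1 = 5, slack = 3, bound satisfied, not MDS.

Singleton bound: d ≤ n − k + 1.
Here n = 6, k = 2, so n − k + 1 = 5.
Given d = 2, check d ≤ 5: YES.
Slack = (n − k + 1) − d = 3.
The code is NOT MDS (slack = 3 > 0).
Description: the claimed parameters are [6, 2, 2]_8; such a code would be non-MDS.


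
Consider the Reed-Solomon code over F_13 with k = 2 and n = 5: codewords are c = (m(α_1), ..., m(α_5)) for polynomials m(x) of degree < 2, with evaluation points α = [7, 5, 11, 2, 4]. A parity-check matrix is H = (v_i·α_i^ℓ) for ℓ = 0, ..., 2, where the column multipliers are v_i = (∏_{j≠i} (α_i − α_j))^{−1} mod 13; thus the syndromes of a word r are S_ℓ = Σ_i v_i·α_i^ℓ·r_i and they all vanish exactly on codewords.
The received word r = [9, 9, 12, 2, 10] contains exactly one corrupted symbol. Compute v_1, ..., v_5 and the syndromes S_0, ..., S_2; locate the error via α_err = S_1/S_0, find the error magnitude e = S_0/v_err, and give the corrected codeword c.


S = (6, 4, 7), error at position 2, error magnitude e = 8, c = [9, 1, 12, 2, 10].

Step 1: column multipliers v_i = (∏_{j≠i}(α_i − α_j))^{−1} mod 13.
  i = 1 (α = 7): (7−5)(7−11)(7−2)(7−4) = 2·(−4)·5·3 = −120 ≡ 10, so v_1 = 10^{−1} = 4 (mod 13).
  i = 2 (α = 5): (5−7)(5−11)(5−2)(5−4) = (−2)·(−6)·3·1 = 36 ≡ 10, so v_2 = 10^{−1} = 4 (mod 13).
  i = 3 (α = 11): (11−7)(11−5)(11−2)(11−4) = 4·6·9·7 = 1512 ≡ 4, so v_3 = 4^{−1} = 10 (mod 13).
  i = 4 (α = 2): (2−7)(2−5)(2−11)(2−4) = (−5)·(−3)·(−9)·(−2) = 270 ≡ 10, so v_4 = 10^{−1} = 4 (mod 13).
  i = 5 (α = 4): (4−7)(4−5)(4−11)(4−2) = (−3)·(−1)·(−7)·2 = −42 ≡ 10, so v_5 = 10^{−1} = 4 (mod 13).
  v = [4, 4, 10, 4, 4].
Step 2: syndromes of r = [9, 9, 12, 2, 10] (all sums mod 13).
  S_0 = Σ v_i r_i = 4·9 + 4·9 + 10·12 + 4·2 + 4·10 = 240 ≡ 6.
  S_1 = Σ v_i α_i r_i = 4·7·9 + 4·5·9 + 10·11·12 + 4·2·2 + 4·4·10 = 1928 ≡ 4.
  α_i^2 mod 13 = [10, 12, 4, 4, 3].
  S_2 = Σ v_i α_i^2 r_i = 4·10·9 + 4·12·9 + 10·4·12 + 4·4·2 + 4·3·10 = 1424 ≡ 7.
  S = (6, 4, 7) ≠ 0, so r is not a codeword (an error is present).
Step 3: locate the error. For a single error e at position i, S_ℓ = v_i·e·α_i^ℓ, so α_err = S_1/S_0.
  S_0^{−1} = 6^{−1} = 11 (mod 13), so α_err = 4·11 = 44 ≡ 5 = α_2. Error position i = 2.
  Consistency check: S_2/S_1 = 7·10 = 70 ≡ 5 = α_err ✓ (single-error assumption holds).
Step 4: error magnitude e = S_0/v_2 = S_0·∏_{j≠2}(α_2 − α_j) = 6·10 = 60 ≡ 8 (mod 13).
Step 5: correct position 2: c_2 = r_2 − e = 9 − 8 ≡ 1 (mod 13). Hence c = [9, 1, 12, 2, 10].
  Check: interpolating c through the α_i gives m(x) = 7 + 4·x (degree < 2) with m(α_i) = c_i for every i, so c is indeed a codeword.


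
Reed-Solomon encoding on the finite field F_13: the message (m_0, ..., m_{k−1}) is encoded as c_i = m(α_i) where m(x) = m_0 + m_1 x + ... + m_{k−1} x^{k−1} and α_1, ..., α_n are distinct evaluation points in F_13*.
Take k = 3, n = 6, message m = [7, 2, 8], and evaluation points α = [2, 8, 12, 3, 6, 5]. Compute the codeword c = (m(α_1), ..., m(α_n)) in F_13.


c = [4, 2, 0, 7, 8, 9]

Message polynomial: m(x) = 7 + 2·x + 8·x^2 (mod 13).
For each evaluation point α_i, compute m(α_i) mod 13:
  α_1 = 2: Horner steps 8 → 5 → 4, so m(2) = 4.
  α_2 = 8: Horner steps 8 → 1 → 2, so m(8) = 2.
  α_3 = 12: Horner steps 8 → 7 → 0, so m(12) = 0.
  α_4 = 3: Horner steps 8 → 0 → 7, so m(3) = 7.
  α_5 = 6: Horner steps 8 → 11 → 8, so m(6) = 8.
  α_6 = 5: Horner steps 8 → 3 → 9, so m(5) = 9.
Codeword c = [4, 2, 0, 7, 8, 9] ∈ F_13^6.


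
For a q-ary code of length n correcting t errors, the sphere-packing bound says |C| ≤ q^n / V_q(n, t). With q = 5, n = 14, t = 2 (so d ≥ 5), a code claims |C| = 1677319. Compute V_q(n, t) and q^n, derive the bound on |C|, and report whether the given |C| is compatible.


V_q(n, t) = 1513, q^n = 6103515625, Hamming bound = 4034048, |C| = 1677319 ≤ bound (satisfied).

Step 1: Compute V_q(n, t) = Σ_{j=0}^2 C(n, j) (q−1)^j.
  j = 0: C(14,0)·(4)^0 = 1·1 = 1.
  j = 1: C(14,1)·(4)^1 = 14·4 = 56.
  j = 2: C(14,2)·(4)^2 = 91·16 = 1456.
  V_q(n, t) = 1 + 56 + 1456 = 1513.
Step 2: q^n = 5^14 = 6103515625.
Step 3: Hamming bound ⌊q^n / V_q(n,t)⌋ = ⌊6103515625/1513⌋ = 4034048.
Step 4: Compare |C| = 1677319 to 4034048: satisfied.
The claimed |C| lies below the Hamming bound.


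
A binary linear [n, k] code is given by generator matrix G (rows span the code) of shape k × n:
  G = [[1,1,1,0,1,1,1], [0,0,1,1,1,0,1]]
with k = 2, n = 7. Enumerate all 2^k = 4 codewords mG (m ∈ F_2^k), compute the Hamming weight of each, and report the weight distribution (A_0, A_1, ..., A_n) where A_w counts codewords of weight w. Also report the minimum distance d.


Weight distribution: A_0 = 1, A_4 = 2, A_6 = 1. Minimum distance d = 4.

Enumerate all 2^2 = 4 messages m ∈ F_2^2.
For each, compute codeword c = mG in F_2^7, then tally its weight.
  m = 00 → c = 0000000, weight = 0.
  m = 10 → c = 1110111, weight = 6.
  m = 01 → c = 0011101, weight = 4.
  m = 11 → c = 1101010, weight = 4.
Tally weights:
  weight 0: 1 codewords.
  weight 4: 2 codewords.
  weight 6: 1 codewords.
Minimum distance d = smallest w > 0 with A_w > 0 = 4.
Sanity: Σ A_w = 4 = 2^2 = 4 ✓.


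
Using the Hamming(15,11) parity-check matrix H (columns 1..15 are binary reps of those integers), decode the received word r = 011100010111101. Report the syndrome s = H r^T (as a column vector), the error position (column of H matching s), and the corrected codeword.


s = (0, 0, 1, 0)^T, error position = 2, corrected codeword c = 001100010111101

Compute s = H r^T mod 2 one row at a time:
  s_1 = 1 + 0 + 1 + 1 + 1 + 1 + 0 + 1 = 6 ≡ 0 (mod 2).
  s_2 = 1 + 0 + 0 + 0 + 1 + 1 + 0 + 1 = 4 ≡ 0 (mod 2).
  s_3 = 1 + 1 + 0 + 0 + 1 + 1 + 0 + 1 = 5 ≡ 1 (mod 2).
  s_4 = 0 + 1 + 0 + 0 + 0 + 1 + 1 + 1 = 4 ≡ 0 (mod 2).
s = (0, 0, 1, 0)^T — this equals column 2 of H (binary 0010), so error is at position 2.
Correct: flip bit 2 of r = 011100010111101 to get c = 001100010111101.


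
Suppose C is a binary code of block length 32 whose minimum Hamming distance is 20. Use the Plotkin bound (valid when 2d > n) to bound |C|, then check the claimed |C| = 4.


Plotkin bound M ≤ 4; given |C| = 4 ≤ bound (satisfied).

Check applicability: 2d = 40, n = 32.
2d − n = 8 > 0, so Plotkin applies.
Compute d/(2d−n) = 20/8 ≈ 2.5000.
⌊d/(2d−n)⌋ = 2.
Plotkin bound: M ≤ 2·2 = 4.
Given |C| = 4, check: satisfied.
This |C| is at the Plotkin bound.


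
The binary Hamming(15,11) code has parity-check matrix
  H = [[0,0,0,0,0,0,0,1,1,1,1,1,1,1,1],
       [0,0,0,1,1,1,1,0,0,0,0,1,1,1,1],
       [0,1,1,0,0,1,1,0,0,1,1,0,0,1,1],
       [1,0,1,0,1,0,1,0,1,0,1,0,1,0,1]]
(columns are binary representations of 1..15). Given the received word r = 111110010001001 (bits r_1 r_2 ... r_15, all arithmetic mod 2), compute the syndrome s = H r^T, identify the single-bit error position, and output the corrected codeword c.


s = (1, 0, 1, 0)^T, error position = 10, corrected codeword c = 111110010101001

Compute s = H r^T mod 2 one row at a time:
  s_1 = 1 + 0 + 0 + 0 + 1 + 0 + 0 + 1 = 3 ≡ 1 (mod 2).
  s_2 = 1 + 1 + 0 + 0 + 1 + 0 + 0 + 1 = 4 ≡ 0 (mod 2).
  s_3 = 1 + 1 + 0 + 0 + 0 + 0 + 0 + 1 = 3 ≡ 1 (mod 2).
  s_4 = 1 + 1 + 1 + 0 + 0 + 0 + 0 + 1 = 4 ≡ 0 (mod 2).
s = (1, 0, 1, 0)^T — this equals column 10 of H (binary 1010), so error is at position 10.
Correct: flip bit 10 of r = 111110010001001 to get c = 111110010101001.


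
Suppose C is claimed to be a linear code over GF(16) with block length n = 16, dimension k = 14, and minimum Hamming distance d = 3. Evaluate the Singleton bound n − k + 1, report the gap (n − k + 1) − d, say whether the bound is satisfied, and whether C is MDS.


Singleton RHS = n − k + 1 = 3, slack = 0, bound satisfied, MDS.

Singleton bound: d ≤ n − k + 1.
Here n = 16, k = 14, so n − k + 1 = 3.
Given d = 3, check d ≤ 3: YES.
Slack = (n − k + 1) − d = 0.
The code is MDS (slack = 0).
Description: the claimed parameters are [16, 14, 3]_16; such a code would be MDS (meets Singleton bound).


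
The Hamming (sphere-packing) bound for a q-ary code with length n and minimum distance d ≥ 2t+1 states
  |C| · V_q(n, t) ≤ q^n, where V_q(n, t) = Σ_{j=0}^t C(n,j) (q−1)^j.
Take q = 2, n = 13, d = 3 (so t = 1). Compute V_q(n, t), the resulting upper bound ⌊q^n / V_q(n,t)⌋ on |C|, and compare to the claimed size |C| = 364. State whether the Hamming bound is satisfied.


V_q(n, t) = 14, q^n = 8192, Hamming bound = 585, |C| = 364 ≤ bound (satisfied).

Step 1: Compute V_q(n, t) = Σ_{j=0}^1 C(n, j) (q−1)^j.
  j = 0: C(13,0)·(1)^0 = 1·1 = 1.
  j = 1: C(13,1)·(1)^1 = 13·1 = 13.
  V_q(n, t) = 1 + 13 = 14.
Step 2: q^n = 2^13 = 8192.
Step 3: Hamming bound ⌊q^n / V_q(n,t)⌋ = ⌊8192/14⌋ = 585.
Step 4: Compare |C| = 364 to 585: satisfied.
The claimed |C| lies below the Hamming bound.


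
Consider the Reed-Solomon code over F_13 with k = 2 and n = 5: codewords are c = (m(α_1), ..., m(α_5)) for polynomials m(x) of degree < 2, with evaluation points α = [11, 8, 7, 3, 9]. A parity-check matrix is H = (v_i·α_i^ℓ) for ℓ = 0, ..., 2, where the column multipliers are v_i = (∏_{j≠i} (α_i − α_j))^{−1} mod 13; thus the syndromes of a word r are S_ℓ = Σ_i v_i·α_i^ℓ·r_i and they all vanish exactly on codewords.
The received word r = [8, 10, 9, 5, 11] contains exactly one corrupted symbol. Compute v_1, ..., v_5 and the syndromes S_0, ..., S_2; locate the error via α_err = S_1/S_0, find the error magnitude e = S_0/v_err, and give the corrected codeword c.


S = (6, 1, 11), error at position 1, error magnitude e = 8, c = [0, 10, 9, 5, 11].

Step 1: column multipliers v_i = (∏_{j≠i}(α_i − α_j))^{−1} mod 13.
  i = 1 (α = 11): (11−8)(11−7)(11−3)(11−9) = 3·4·8·2 = 192 ≡ 10, so v_1 = 10^{−1} = 4 (mod 13).
  i = 2 (α = 8): (8−11)(8−7)(8−3)(8−9) = (−3)·1·5·(−1) = 15 ≡ 2, so v_2 = 2^{−1} = 7 (mod 13).
  i = 3 (α = 7): (7−11)(7−8)(7−3)(7−9) = (−4)·(−1)·4·(−2) = −32 ≡ 7, so v_3 = 7^{−1} = 2 (mod 13).
  i = 4 (α = 3): (3−11)(3−8)(3−7)(3−9) = (−8)·(−5)·(−4)·(−6) = 960 ≡ 11, so v_4 = 11^{−1} = 6 (mod 13).
  i = 5 (α = 9): (9−11)(9−8)(9−7)(9−3) = (−2)·1·2·6 = −24 ≡ 2, so v_5 = 2^{−1} = 7 (mod 13).
  v = [4, 7, 2, 6, 7].
Step 2: syndromes of r = [8, 10, 9, 5, 11] (all sums mod 13).
  S_0 = Σ v_i r_i = 4·8 + 7·10 + 2·9 + 6·5 + 7·11 = 227 ≡ 6.
  S_1 = Σ v_i α_i r_i = 4·11·8 + 7·8·10 + 2·7·9 + 6·3·5 + 7·9·11 = 1821 ≡ 1.
  α_i^2 mod 13 = [4, 12, 10, 9, 3].
  S_2 = Σ v_i α_i^2 r_i = 4·4·8 + 7·12·10 + 2·10·9 + 6·9·5 + 7·3·11 = 1649 ≡ 11.
  S = (6, 1, 11) ≠ 0, so r is not a codeword (an error is present).
Step 3: locate the error. For a single error e at position i, S_ℓ = v_i·e·α_i^ℓ, so α_err = S_1/S_0.
  S_0^{−1} = 6^{−1} = 11 (mod 13), so α_err = 1·11 = 11 ≡ 11 = α_1. Error position i = 1.
  Consistency check: S_2/S_1 = 11·1 = 11 ≡ 11 = α_err ✓ (single-error assumption holds).
Step 4: error magnitude e = S_0/v_1 = S_0·∏_{j≠1}(α_1 − α_j) = 6·10 = 60 ≡ 8 (mod 13).
Step 5: correct position 1: c_1 = r_1 − e = 8 − 8 ≡ 0 (mod 13). Hence c = [0, 10, 9, 5, 11].
  Check: interpolating c through the α_i gives m(x) = 2 + 1·x (degree < 2) with m(α_i) = c_i for every i, so c is indeed a codeword.


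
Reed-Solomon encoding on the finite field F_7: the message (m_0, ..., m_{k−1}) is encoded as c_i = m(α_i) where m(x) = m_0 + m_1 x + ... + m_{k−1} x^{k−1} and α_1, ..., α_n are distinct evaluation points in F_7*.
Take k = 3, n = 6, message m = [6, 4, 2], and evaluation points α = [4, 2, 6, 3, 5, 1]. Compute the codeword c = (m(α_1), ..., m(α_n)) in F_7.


c = [5, 1, 4, 1, 6, 5]

Message polynomial: m(x) = 6 + 4·x + 2·x^2 (mod 7).
For each evaluation point α_i, compute m(α_i) mod 7:
  α_1 = 4: Horner steps 2 → 5 → 5, so m(4) = 5.
  α_2 = 2: Horner steps 2 → 1 → 1, so m(2) = 1.
  α_3 = 6: Horner steps 2 → 2 → 4, so m(6) = 4.
  α_4 = 3: Horner steps 2 → 3 → 1, so m(3) = 1.
  α_5 = 5: Horner steps 2 → 0 → 6, so m(5) = 6.
  α_6 = 1: Horner steps 2 → 6 → 5, so m(1) = 5.
Codeword c = [5, 1, 4, 1, 6, 5] ∈ F_7^6.


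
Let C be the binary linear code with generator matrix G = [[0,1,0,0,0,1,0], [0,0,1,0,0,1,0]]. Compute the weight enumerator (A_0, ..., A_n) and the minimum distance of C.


Weight distribution: A_0 = 1, A_2 = 3. Minimum distance d = 2.

Enumerate all 2^2 = 4 messages m ∈ F_2^2.
For each, compute codeword c = mG in F_2^7, then tally its weight.
  m = 00 → c = 0000000, weight = 0.
  m = 10 → c = 0100010, weight = 2.
  m = 01 → c = 0010010, weight = 2.
  m = 11 → c = 0110000, weight = 2.
Tally weights:
  weight 0: 1 codewords.
  weight 2: 3 codewords.
Minimum distance d = smallest w > 0 with A_w > 0 = 2.
Sanity: Σ A_w = 4 = 2^2 = 4 ✓.


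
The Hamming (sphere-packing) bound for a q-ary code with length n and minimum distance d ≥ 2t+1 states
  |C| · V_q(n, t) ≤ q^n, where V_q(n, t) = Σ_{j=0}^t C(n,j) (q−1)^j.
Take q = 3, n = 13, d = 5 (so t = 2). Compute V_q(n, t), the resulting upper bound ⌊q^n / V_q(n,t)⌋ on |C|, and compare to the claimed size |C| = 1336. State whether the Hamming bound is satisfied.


V_q(n, t) = 339, q^n = 1594323, Hamming bound = 4703, |C| = 1336 ≤ bound (satisfied).

Step 1: Compute V_q(n, t) = Σ_{j=0}^2 C(n, j) (q−1)^j.
  j = 0: C(13,0)·(2)^0 = 1·1 = 1.
  j = 1: C(13,1)·(2)^1 = 13·2 = 26.
  j = 2: C(13,2)·(2)^2 = 78·4 = 312.
  V_q(n, t) = 1 + 26 + 312 = 339.
Step 2: q^n = 3^13 = 1594323.
Step 3: Hamming bound ⌊q^n / V_q(n,t)⌋ = ⌊1594323/339⌋ = 4703.
Step 4: Compare |C| = 1336 to 4703: satisfied.
The claimed |C| lies below the Hamming bound.


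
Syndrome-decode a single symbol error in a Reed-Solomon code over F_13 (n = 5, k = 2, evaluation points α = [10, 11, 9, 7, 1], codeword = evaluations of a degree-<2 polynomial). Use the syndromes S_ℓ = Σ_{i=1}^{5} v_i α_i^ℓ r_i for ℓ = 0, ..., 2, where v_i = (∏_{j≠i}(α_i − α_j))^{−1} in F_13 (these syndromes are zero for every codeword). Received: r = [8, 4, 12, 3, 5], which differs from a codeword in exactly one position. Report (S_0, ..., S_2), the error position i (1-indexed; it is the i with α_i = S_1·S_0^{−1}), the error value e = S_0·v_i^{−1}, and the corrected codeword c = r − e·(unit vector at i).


S = (4, 2, 1), error at position 4, error magnitude e = 9, c = [8, 4, 12, 7, 5].

Step 1: column multipliers v_i = (∏_{j≠i}(α_i − α_j))^{−1} mod 13.
  i = 1 (α = 10): (10−11)(10−9)(10−7)(10−1) = (−1)·1·3·9 = −27 ≡ 12, so v_1 = 12^{−1} = 12 (mod 13).
  i = 2 (α = 11): (11−10)(11−9)(11−7)(11−1) = 1·2·4·10 = 80 ≡ 2, so v_2 = 2^{−1} = 7 (mod 13).
  i = 3 (α = 9): (9−10)(9−11)(9−7)(9−1) = (−1)·(−2)·2·8 = 32 ≡ 6, so v_3 = 6^{−1} = 11 (mod 13).
  i = 4 (α = 7): (7−10)(7−11)(7−9)(7−1) = (−3)·(−4)·(−2)·6 = −144 ≡ 12, so v_4 = 12^{−1} = 12 (mod 13).
  i = 5 (α = 1): (1−10)(1−11)(1−9)(1−7) = (−9)·(−10)·(−8)·(−6) = 4320 ≡ 4, so v_5 = 4^{−1} = 10 (mod 13).
  v = [12, 7, 11, 12, 10].
Step 2: syndromes of r = [8, 4, 12, 3, 5] (all sums mod 13).
  S_0 = Σ v_i r_i = 12·8 + 7·4 + 11·12 + 12·3 + 10·5 = 342 ≡ 4.
  S_1 = Σ v_i α_i r_i = 12·10·8 + 7·11·4 + 11·9·12 + 12·7·3 + 10·1·5 = 2758 ≡ 2.
  α_i^2 mod 13 = [9, 4, 3, 10, 1].
  S_2 = Σ v_i α_i^2 r_i = 12·9·8 + 7·4·4 + 11·3·12 + 12·10·3 + 10·1·5 = 1782 ≡ 1.
  S = (4, 2, 1) ≠ 0, so r is not a codeword (an error is present).
Step 3: locate the error. For a single error e at position i, S_ℓ = v_i·e·α_i^ℓ, so α_err = S_1/S_0.
  S_0^{−1} = 4^{−1} = 10 (mod 13), so α_err = 2·10 = 20 ≡ 7 = α_4. Error position i = 4.
  Consistency check: S_2/S_1 = 1·7 = 7 ≡ 7 = α_err ✓ (single-error assumption holds).
Step 4: error magnitude e = S_0/v_4 = S_0·∏_{j≠4}(α_4 − α_j) = 4·12 = 48 ≡ 9 (mod 13).
Step 5: correct position 4: c_4 = r_4 − e = 3 − 9 ≡ 7 (mod 13). Hence c = [8, 4, 12, 7, 5].
  Check: interpolating c through the α_i gives m(x) = 9 + 9·x (degree < 2) with m(α_i) = c_i for every i, so c is indeed a codeword.


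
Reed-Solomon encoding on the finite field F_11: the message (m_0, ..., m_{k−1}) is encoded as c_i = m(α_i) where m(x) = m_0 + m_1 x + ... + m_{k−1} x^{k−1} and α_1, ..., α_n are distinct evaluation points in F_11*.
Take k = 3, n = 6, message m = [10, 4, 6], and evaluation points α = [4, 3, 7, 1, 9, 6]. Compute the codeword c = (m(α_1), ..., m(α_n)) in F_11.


c = [1, 10, 2, 9, 4, 8]

Message polynomial: m(x) = 10 + 4·x + 6·x^2 (mod 11).
For each evaluation point α_i, compute m(α_i) mod 11:
  α_1 = 4: Horner steps 6 → 6 → 1, so m(4) = 1.
  α_2 = 3: Horner steps 6 → 0 → 10, so m(3) = 10.
  α_3 = 7: Horner steps 6 → 2 → 2, so m(7) = 2.
  α_4 = 1: Horner steps 6 → 10 → 9, so m(1) = 9.
  α_5 = 9: Horner steps 6 → 3 → 4, so m(9) = 4.
  α_6 = 6: Horner steps 6 → 7 → 8, so m(6) = 8.
Codeword c = [1, 10, 2, 9, 4, 8] ∈ F_11^6.


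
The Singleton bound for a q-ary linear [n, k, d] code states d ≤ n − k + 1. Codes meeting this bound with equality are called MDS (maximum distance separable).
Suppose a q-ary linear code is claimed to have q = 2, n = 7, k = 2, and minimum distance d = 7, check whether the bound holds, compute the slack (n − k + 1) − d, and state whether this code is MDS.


Singleton RHS = n − k + 1 = 6, slack = -1, bound violated (no such code; not MDS).

Singleton bound: d ≤ n − k + 1.
Here n = 7, k = 2, so n − k + 1 = 6.
Given d = 7, check d ≤ 6: NO.
Slack = (n − k + 1) − d = -1.
The slack is negative: d = 7 exceeds n − k + 1 = 6 by 1, so the Singleton bound is violated and no linear [7, 2, 7]_2 code can exist. In particular it is not MDS (MDS requires d = n − k + 1 exactly).
Description: the claimed parameters are [7, 2, 7]_2; such a code would be impossible (violates the Singleton bound).


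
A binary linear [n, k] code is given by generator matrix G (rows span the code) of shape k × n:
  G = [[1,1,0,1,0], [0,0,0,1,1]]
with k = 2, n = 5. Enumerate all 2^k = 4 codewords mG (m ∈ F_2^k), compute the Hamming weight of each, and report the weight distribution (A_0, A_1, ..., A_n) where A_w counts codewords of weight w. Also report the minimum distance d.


Weight distribution: A_0 = 1, A_2 = 1, A_3 = 2. Minimum distance d = 2.

Enumerate all 2^2 = 4 messages m ∈ F_2^2.
For each, compute codeword c = mG in F_2^5, then tally its weight.
  m = 00 → c = 00000, weight = 0.
  m = 10 → c = 11010, weight = 3.
  m = 01 → c = 00011, weight = 2.
  m = 11 → c = 11001, weight = 3.
Tally weights:
  weight 0: 1 codewords.
  weight 2: 1 codewords.
  weight 3: 2 codewords.
Minimum distance d = smallest w > 0 with A_w > 0 = 2.
Sanity: Σ A_w = 4 = 2^2 = 4 ✓.
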